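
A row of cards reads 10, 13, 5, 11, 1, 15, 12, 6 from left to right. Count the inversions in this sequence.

For each element, count later entries that are smaller:
10 → 5, 1, 6 → 3
13 → 5, 11, 1, 12, 6 → 5
5 → 1 → 1
11 → 1, 6 → 2
1 → none → 0
15 → 12, 6 → 2
12 → 6 → 1
6 → none → 0
Sum: 3 + 5 + 1 + 2 + 0 + 2 + 1 + 0 = 14

14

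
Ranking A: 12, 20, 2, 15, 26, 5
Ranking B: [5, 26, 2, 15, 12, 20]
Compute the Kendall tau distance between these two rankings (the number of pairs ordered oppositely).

Assign each item its position (1..6) in the first ordering, then rewrite the second ordering as that position sequence:
positions: 12→1, 20→2, 2→3, 15→4, 26→5, 5→6
second ordering as positions: [6, 5, 3, 4, 1, 2]
Discordant pairs = inversions in this position sequence.
6: 5, 3, 4, 1, 2 → 5
5: 3, 4, 1, 2 → 4
3: 1, 2 → 2
4: 1, 2 → 2
1: 0
2: 0
Total: 5 + 4 + 2 + 2 + 0 + 0 = 13

There are 13 discordant pairs.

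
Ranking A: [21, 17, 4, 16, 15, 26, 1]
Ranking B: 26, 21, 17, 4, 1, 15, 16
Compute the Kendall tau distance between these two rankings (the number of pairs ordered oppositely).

There are 8 discordant pairs.

Assign each item its position (1..7) in the first ordering, then rewrite the second ordering as that position sequence:
positions: 21→1, 17→2, 4→3, 16→4, 15→5, 26→6, 1→7
second ordering as positions: [6, 1, 2, 3, 7, 5, 4]
Discordant pairs = inversions in this position sequence.
6: 1, 2, 3, 5, 4 → 5
1: 0
2: 0
3: 0
7: 5, 4 → 2
5: 4 → 1
4: 0
Total: 5 + 0 + 0 + 0 + 2 + 1 + 0 = 8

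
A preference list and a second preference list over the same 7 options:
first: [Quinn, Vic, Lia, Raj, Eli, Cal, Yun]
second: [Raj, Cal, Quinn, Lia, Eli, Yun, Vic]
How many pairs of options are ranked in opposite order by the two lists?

10 pairs

Assign each item its position (1..7) in the first ordering, then rewrite the second ordering as that position sequence:
positions: Quinn→1, Vic→2, Lia→3, Raj→4, Eli→5, Cal→6, Yun→7
second ordering as positions: [4, 6, 1, 3, 5, 7, 2]
Discordant pairs = inversions in this position sequence.
4: 1, 3, 2 → 3
6: 1, 3, 5, 2 → 4
1: 0
3: 2 → 1
5: 2 → 1
7: 2 → 1
2: 0
Total: 3 + 4 + 0 + 1 + 1 + 1 + 0 = 10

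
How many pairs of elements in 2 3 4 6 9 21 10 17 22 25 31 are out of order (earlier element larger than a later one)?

Element-by-element contributions:
2: 0
3: 0
4: 0
6: 0
9: 0
21: 2
10: 0
17: 0
22: 0
25: 0
31: 0
Sum: 0 + 0 + 0 + 0 + 0 + 2 + 0 + 0 + 0 + 0 + 0 = 2

2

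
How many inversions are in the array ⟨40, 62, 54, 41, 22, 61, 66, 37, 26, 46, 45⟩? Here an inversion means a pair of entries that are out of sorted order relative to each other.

Count, for each position, how many later elements it exceeds:
40 → 22, 37, 26 → 3
62 → 54, 41, 22, 61, 37, 26, 46, 45 → 8
54 → 41, 22, 37, 26, 46, 45 → 6
41 → 22, 37, 26 → 3
22 → none → 0
61 → 37, 26, 46, 45 → 4
66 → 37, 26, 46, 45 → 4
37 → 26 → 1
26 → none → 0
46 → 45 → 1
45 → none → 0
Sum: 3 + 8 + 6 + 3 + 0 + 4 + 4 + 1 + 0 + 1 + 0 = 30

30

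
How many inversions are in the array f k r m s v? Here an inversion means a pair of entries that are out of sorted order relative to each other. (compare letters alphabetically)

1 inversion

Out-of-order index pairs (1-indexed):
(3,4): r > m
That's 1 pair.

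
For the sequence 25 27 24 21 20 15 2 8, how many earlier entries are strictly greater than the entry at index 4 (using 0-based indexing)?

The element at index 4 is 20.
Elements before it: 25, 27, 24, 21
Those larger than 20: 25, 27, 24, 21

4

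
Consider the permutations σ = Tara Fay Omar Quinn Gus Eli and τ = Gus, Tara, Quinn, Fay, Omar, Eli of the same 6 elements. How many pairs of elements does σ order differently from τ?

There are 6 discordant pairs.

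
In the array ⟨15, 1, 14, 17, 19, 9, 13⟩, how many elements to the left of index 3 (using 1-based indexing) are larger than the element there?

The element at index 3 is 14.
Elements before it: 15, 1
Those larger than 14: 15

1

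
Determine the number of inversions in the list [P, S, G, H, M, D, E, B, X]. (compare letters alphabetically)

23

Element-by-element contributions:
P → G, H, M, D, E, B → 6
S → G, H, M, D, E, B → 6
G → D, E, B → 3
H → D, E, B → 3
M → D, E, B → 3
D → B → 1
E → B → 1
B → none → 0
X → none → 0
Sum: 6 + 6 + 3 + 3 + 3 + 1 + 1 + 0 + 0 = 23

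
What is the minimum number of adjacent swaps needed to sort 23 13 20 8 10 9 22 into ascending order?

Swaps: 13

Each adjacent swap fixes exactly one inversion, so the minimum swap count equals the number of inversions.
Count inversions — for each element, later elements that are smaller:
23: 13, 20, 8, 10, 9, 22 → 6
13: 8, 10, 9 → 3
20: 8, 10, 9 → 3
8: none → 0
10: 9 → 1
9: none → 0
22: none → 0
Total inversions: 6 + 3 + 3 + 0 + 1 + 0 + 0 = 13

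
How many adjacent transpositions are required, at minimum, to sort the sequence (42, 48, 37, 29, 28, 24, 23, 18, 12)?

Each adjacent swap fixes exactly one inversion, so the minimum swap count equals the number of inversions.
Count inversions — for each element, later elements that are smaller:
42: 37, 29, 28, 24, 23, 18, 12 → 7
48: 37, 29, 28, 24, 23, 18, 12 → 7
37: 29, 28, 24, 23, 18, 12 → 6
29: 28, 24, 23, 18, 12 → 5
28: 24, 23, 18, 12 → 4
24: 23, 18, 12 → 3
23: 18, 12 → 2
18: 12 → 1
12: none → 0
Total inversions: 7 + 7 + 6 + 5 + 4 + 3 + 2 + 1 + 0 = 35

35 adjacent swaps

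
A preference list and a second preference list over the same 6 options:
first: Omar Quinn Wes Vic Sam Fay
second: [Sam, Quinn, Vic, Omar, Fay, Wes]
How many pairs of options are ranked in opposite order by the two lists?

8

Assign each item its position (1..6) in the first ordering, then rewrite the second ordering as that position sequence:
positions: Omar→1, Quinn→2, Wes→3, Vic→4, Sam→5, Fay→6
second ordering as positions: [5, 2, 4, 1, 6, 3]
Discordant pairs = inversions in this position sequence.
5: 2, 4, 1, 3 → 4
2: 1 → 1
4: 1, 3 → 2
1: 0
6: 3 → 1
3: 0
Total: 4 + 1 + 2 + 0 + 1 + 0 = 8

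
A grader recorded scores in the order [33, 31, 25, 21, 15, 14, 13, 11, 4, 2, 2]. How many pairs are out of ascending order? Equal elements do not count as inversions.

54

Sweep left to right; for each value list the smaller values that follow it:
33: 10
31: 9
25: 8
21: 7
15: 6
14: 5
13: 4
11: 3
4: 2
2: 0
2: 0
Sum: 10 + 9 + 8 + 7 + 6 + 5 + 4 + 3 + 2 + 0 + 0 = 54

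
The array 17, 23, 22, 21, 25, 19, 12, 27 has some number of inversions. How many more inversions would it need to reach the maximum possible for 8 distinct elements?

15

Maximum inversions for 8 distinct elements is C(8, 2) = 8·7/2 = 28.
Current inversions — for each element, count later smaller elements:
17: 1
23: 4
22: 3
21: 2
25: 2
19: 1
12: 0
27: 0
Current total: 1 + 4 + 3 + 2 + 2 + 1 + 0 + 0 = 13
Shortfall: 28 − 13 = 15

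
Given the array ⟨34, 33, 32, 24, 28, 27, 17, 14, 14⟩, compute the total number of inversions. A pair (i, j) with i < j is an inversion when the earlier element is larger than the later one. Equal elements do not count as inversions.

There are 33 inversions.

Element-by-element contributions:
34 → 33, 32, 24, 28, 27, 17, 14, 14 → 8
33 → 32, 24, 28, 27, 17, 14, 14 → 7
32 → 24, 28, 27, 17, 14, 14 → 6
24 → 17, 14, 14 → 3
28 → 27, 17, 14, 14 → 4
27 → 17, 14, 14 → 3
17 → 14, 14 → 2
14 → none → 0
14 → none → 0
Sum: 8 + 7 + 6 + 3 + 4 + 3 + 2 + 0 + 0 = 33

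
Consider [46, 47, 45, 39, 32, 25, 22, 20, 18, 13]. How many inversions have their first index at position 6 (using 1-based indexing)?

4 such elements

The element at index 6 is 25.
Elements after it: 22, 20, 18, 13
Those smaller than 25: 22, 20, 18, 13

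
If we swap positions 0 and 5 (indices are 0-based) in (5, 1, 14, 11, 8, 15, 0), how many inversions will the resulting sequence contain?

17 inversions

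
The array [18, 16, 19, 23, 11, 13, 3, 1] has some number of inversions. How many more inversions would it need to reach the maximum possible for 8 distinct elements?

Maximum inversions for 8 distinct elements is C(8, 2) = 8·7/2 = 28.
Current inversions — for each element, count later smaller elements:
18: 5
16: 4
19: 4
23: 4
11: 2
13: 2
3: 1
1: 0
Current total: 5 + 4 + 4 + 4 + 2 + 2 + 1 + 0 = 22
Shortfall: 28 − 22 = 6

6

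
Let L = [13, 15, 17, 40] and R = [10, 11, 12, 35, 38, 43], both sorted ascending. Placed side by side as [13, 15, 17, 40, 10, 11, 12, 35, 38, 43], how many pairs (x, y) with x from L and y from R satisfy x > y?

Count, for every r in R, how many entries of L exceed r:
r = 10: 13, 15, 17, 40 → 4
r = 11: 13, 15, 17, 40 → 4
r = 12: 13, 15, 17, 40 → 4
r = 35: 40 → 1
r = 38: 40 → 1
r = 43: none → 0
Cross-inversions: 4 + 4 + 4 + 1 + 1 + 0 = 14

There are 14 cross-inversions.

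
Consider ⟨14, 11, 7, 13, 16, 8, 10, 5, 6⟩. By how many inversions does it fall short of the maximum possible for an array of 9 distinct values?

Maximum inversions for 9 distinct elements is C(9, 2) = 9·8/2 = 36.
Current inversions — for each element, count later smaller elements:
14: 7
11: 5
7: 2
13: 4
16: 4
8: 2
10: 2
5: 0
6: 0
Current total: 7 + 5 + 2 + 4 + 4 + 2 + 2 + 0 + 0 = 26
Shortfall: 36 − 26 = 10

10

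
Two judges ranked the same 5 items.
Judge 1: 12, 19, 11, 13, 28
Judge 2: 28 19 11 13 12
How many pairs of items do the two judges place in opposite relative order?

Assign each item its position (1..5) in the first ordering, then rewrite the second ordering as that position sequence:
positions: 12→1, 19→2, 11→3, 13→4, 28→5
second ordering as positions: [5, 2, 3, 4, 1]
Discordant pairs = inversions in this position sequence.
5: 2, 3, 4, 1 → 4
2: 1 → 1
3: 1 → 1
4: 1 → 1
1: 0
Total: 4 + 1 + 1 + 1 + 0 = 7

7 discordant pairs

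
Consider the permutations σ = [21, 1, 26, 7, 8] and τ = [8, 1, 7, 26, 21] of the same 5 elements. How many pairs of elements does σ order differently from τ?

Assign each item its position (1..5) in the first ordering, then rewrite the second ordering as that position sequence:
positions: 21→1, 1→2, 26→3, 7→4, 8→5
second ordering as positions: [5, 2, 4, 3, 1]
Discordant pairs = inversions in this position sequence.
5: 2, 4, 3, 1 → 4
2: 1 → 1
4: 3, 1 → 2
3: 1 → 1
1: 0
Total: 4 + 1 + 2 + 1 + 0 = 8

There are 8 discordant pairs.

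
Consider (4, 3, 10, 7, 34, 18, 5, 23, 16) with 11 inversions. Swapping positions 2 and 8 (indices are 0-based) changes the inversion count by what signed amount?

+1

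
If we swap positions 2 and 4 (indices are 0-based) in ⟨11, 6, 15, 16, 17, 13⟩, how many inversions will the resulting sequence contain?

There are 7 inversions.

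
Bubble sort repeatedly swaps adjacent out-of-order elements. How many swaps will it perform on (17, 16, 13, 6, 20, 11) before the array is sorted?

10

The minimum number of adjacent swaps to sort an array equals its inversion count, since every such swap removes exactly one inversion.
Count inversions — for each element, later elements that are smaller:
17: 16, 13, 6, 11 → 4
16: 13, 6, 11 → 3
13: 6, 11 → 2
6: none → 0
20: 11 → 1
11: none → 0
Total inversions: 4 + 3 + 2 + 0 + 1 + 0 = 10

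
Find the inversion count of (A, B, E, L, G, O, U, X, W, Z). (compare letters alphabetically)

2

Element-by-element contributions:
A → none → 0
B → none → 0
E → none → 0
L → G → 1
G → none → 0
O → none → 0
U → none → 0
X → W → 1
W → none → 0
Z → none → 0
Sum: 0 + 0 + 0 + 1 + 0 + 0 + 0 + 1 + 0 + 0 = 2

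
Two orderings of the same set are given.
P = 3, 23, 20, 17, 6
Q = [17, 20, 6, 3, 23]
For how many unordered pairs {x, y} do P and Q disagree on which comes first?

7

Assign each item its position (1..5) in the first ordering, then rewrite the second ordering as that position sequence:
positions: 3→1, 23→2, 20→3, 17→4, 6→5
second ordering as positions: [4, 3, 5, 1, 2]
Discordant pairs = inversions in this position sequence.
4: 3, 1, 2 → 3
3: 1, 2 → 2
5: 1, 2 → 2
1: 0
2: 0
Total: 3 + 2 + 2 + 0 + 0 = 7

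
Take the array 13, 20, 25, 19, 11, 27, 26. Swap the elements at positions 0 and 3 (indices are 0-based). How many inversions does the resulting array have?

8 inversions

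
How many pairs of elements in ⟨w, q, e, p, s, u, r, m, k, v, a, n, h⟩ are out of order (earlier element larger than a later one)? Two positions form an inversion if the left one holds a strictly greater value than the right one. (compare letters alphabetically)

51 inversions

Element-by-element contributions:
w: 12
q: 7
e: 1
p: 5
s: 6
u: 6
r: 5
m: 3
k: 2
v: 3
a: 0
n: 1
h: 0
Sum: 12 + 7 + 1 + 5 + 6 + 6 + 5 + 3 + 2 + 3 + 0 + 1 + 0 = 51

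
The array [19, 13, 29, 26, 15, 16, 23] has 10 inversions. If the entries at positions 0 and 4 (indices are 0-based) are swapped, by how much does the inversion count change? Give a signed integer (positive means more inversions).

-1

Positions 0 and 4 hold 19 and 15; after swapping, the array is [15, 13, 29, 26, 19, 16, 23].
Count, for each position, how many later elements it exceeds:
15: 1
13: 0
29: 4
26: 3
19: 1
16: 0
23: 0
Sum: 1 + 0 + 4 + 3 + 1 + 0 + 0 = 9
Change: 9 − 10 = -1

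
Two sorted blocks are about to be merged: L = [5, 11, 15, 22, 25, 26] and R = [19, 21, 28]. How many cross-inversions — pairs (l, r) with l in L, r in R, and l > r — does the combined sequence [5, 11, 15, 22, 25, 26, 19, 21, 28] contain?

For each element r of the right run, count left-run elements greater than r:
r = 19: 22, 25, 26 → 3
r = 21: 22, 25, 26 → 3
r = 28: none → 0
Cross-inversions: 3 + 3 + 0 = 6

6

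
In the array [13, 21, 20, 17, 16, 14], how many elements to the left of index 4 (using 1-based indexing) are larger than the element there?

The element at index 4 is 17.
Elements before it: 13, 21, 20
Those larger than 17: 21, 20

2 such elements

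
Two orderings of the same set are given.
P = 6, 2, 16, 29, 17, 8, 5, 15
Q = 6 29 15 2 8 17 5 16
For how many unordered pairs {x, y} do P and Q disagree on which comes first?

Assign each item its position (1..8) in the first ordering, then rewrite the second ordering as that position sequence:
positions: 6→1, 2→2, 16→3, 29→4, 17→5, 8→6, 5→7, 15→8
second ordering as positions: [1, 4, 8, 2, 6, 5, 7, 3]
Discordant pairs = inversions in this position sequence.
1: 0
4: 2, 3 → 2
8: 2, 6, 5, 7, 3 → 5
2: 0
6: 5, 3 → 2
5: 3 → 1
7: 3 → 1
3: 0
Total: 0 + 2 + 5 + 0 + 2 + 1 + 1 + 0 = 11

11 disagreeing pairs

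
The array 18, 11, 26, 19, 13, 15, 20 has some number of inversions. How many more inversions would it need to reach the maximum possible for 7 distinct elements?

12 inversions short

Maximum inversions for 7 distinct elements is C(7, 2) = 7·6/2 = 21.
Current inversions — for each element, count later smaller elements:
18: 3
11: 0
26: 4
19: 2
13: 0
15: 0
20: 0
Current total: 3 + 0 + 4 + 2 + 0 + 0 + 0 = 9
Shortfall: 21 − 9 = 12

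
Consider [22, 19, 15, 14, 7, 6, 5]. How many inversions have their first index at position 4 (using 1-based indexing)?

The element at index 4 is 14.
Elements after it: 7, 6, 5
Those smaller than 14: 7, 6, 5

3 such elements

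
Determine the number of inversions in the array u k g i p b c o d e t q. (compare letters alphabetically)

33

Sweep left to right; for each value list the smaller values that follow it:
u → k, g, i, p, b, c, o, d, e, t, q → 11
k → g, i, b, c, d, e → 6
g → b, c, d, e → 4
i → b, c, d, e → 4
p → b, c, o, d, e → 5
b → none → 0
c → none → 0
o → d, e → 2
d → none → 0
e → none → 0
t → q → 1
q → none → 0
Sum: 11 + 6 + 4 + 4 + 5 + 0 + 0 + 2 + 0 + 0 + 1 + 0 = 33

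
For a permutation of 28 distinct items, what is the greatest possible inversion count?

There are 378 inversions.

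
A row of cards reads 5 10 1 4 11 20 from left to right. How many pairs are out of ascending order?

Sweep left to right; for each value list the smaller values that follow it:
5 → 1, 4 → 2
10 → 1, 4 → 2
1 → none → 0
4 → none → 0
11 → none → 0
20 → none → 0
Sum: 2 + 2 + 0 + 0 + 0 + 0 = 4

4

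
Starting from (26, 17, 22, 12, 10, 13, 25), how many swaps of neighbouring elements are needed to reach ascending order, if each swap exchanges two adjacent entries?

There are 13 adjacent swaps.

Each adjacent swap fixes exactly one inversion, so the minimum swap count equals the number of inversions.
Count inversions — for each element, later elements that are smaller:
26: 17, 22, 12, 10, 13, 25 → 6
17: 12, 10, 13 → 3
22: 12, 10, 13 → 3
12: 10 → 1
10: none → 0
13: none → 0
25: none → 0
Total inversions: 6 + 3 + 3 + 1 + 0 + 0 + 0 = 13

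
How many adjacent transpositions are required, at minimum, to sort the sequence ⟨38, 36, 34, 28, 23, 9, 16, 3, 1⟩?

The minimum number of adjacent swaps to sort an array equals its inversion count, since every such swap removes exactly one inversion.
Count inversions — for each element, later elements that are smaller:
38: 36, 34, 28, 23, 9, 16, 3, 1 → 8
36: 34, 28, 23, 9, 16, 3, 1 → 7
34: 28, 23, 9, 16, 3, 1 → 6
28: 23, 9, 16, 3, 1 → 5
23: 9, 16, 3, 1 → 4
9: 3, 1 → 2
16: 3, 1 → 2
3: 1 → 1
1: none → 0
Total inversions: 8 + 7 + 6 + 5 + 4 + 2 + 2 + 1 + 0 = 35

35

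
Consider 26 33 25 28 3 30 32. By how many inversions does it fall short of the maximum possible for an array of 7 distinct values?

Maximum inversions for 7 distinct elements is C(7, 2) = 7·6/2 = 21.
Current inversions — for each element, count later smaller elements:
26: 2
33: 5
25: 1
28: 1
3: 0
30: 0
32: 0
Current total: 2 + 5 + 1 + 1 + 0 + 0 + 0 = 9
Shortfall: 21 − 9 = 12

12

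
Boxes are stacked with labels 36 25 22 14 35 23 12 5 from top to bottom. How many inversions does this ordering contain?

23

Count, for each position, how many later elements it exceeds:
36 → 25, 22, 14, 35, 23, 12, 5 → 7
25 → 22, 14, 23, 12, 5 → 5
22 → 14, 12, 5 → 3
14 → 12, 5 → 2
35 → 23, 12, 5 → 3
23 → 12, 5 → 2
12 → 5 → 1
5 → none → 0
Sum: 7 + 5 + 3 + 2 + 3 + 2 + 1 + 0 = 23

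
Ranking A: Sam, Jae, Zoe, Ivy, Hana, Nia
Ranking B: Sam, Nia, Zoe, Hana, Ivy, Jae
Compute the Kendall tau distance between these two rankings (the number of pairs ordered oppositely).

Assign each item its position (1..6) in the first ordering, then rewrite the second ordering as that position sequence:
positions: Sam→1, Jae→2, Zoe→3, Ivy→4, Hana→5, Nia→6
second ordering as positions: [1, 6, 3, 5, 4, 2]
Discordant pairs = inversions in this position sequence.
1: 0
6: 3, 5, 4, 2 → 4
3: 2 → 1
5: 4, 2 → 2
4: 2 → 1
2: 0
Total: 0 + 4 + 1 + 2 + 1 + 0 = 8

8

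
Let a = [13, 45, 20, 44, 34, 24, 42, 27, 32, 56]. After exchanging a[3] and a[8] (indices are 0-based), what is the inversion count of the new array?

12

Positions 3 and 8 hold 44 and 32; after swapping, the array is [13, 45, 20, 32, 34, 24, 42, 27, 44, 56].
For each element, count later entries that are smaller:
13: 0
45: 7
20: 0
32: 2
34: 2
24: 0
42: 1
27: 0
44: 0
56: 0
Sum: 0 + 7 + 0 + 2 + 2 + 0 + 1 + 0 + 0 + 0 = 12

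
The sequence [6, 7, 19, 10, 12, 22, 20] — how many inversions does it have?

Out-of-order index pairs (1-indexed):
(3,4): 19 > 10
(3,5): 19 > 12
(6,7): 22 > 20
That's 3 pairs.

3 inversions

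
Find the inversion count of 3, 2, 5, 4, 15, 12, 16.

3

Inversion pairs (indices are 0-based):
(0,1): 3 > 2
(2,3): 5 > 4
(4,5): 15 > 12
That's 3 pairs.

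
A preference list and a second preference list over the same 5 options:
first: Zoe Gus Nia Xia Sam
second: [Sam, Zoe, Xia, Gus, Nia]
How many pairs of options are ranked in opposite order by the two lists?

Pairs: 6

Assign each item its position (1..5) in the first ordering, then rewrite the second ordering as that position sequence:
positions: Zoe→1, Gus→2, Nia→3, Xia→4, Sam→5
second ordering as positions: [5, 1, 4, 2, 3]
Discordant pairs = inversions in this position sequence.
5: 1, 4, 2, 3 → 4
1: 0
4: 2, 3 → 2
2: 0
3: 0
Total: 4 + 0 + 2 + 0 + 0 = 6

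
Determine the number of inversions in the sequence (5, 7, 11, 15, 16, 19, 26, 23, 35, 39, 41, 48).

For each element, count later entries that are smaller:
5 → none → 0
7 → none → 0
11 → none → 0
15 → none → 0
16 → none → 0
19 → none → 0
26 → 23 → 1
23 → none → 0
35 → none → 0
39 → none → 0
41 → none → 0
48 → none → 0
Sum: 0 + 0 + 0 + 0 + 0 + 0 + 1 + 0 + 0 + 0 + 0 + 0 = 1

1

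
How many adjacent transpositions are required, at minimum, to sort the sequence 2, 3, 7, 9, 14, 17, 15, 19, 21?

The minimum number of adjacent swaps to sort an array equals its inversion count, since every such swap removes exactly one inversion.
Count inversions — for each element, later elements that are smaller:
2: none → 0
3: none → 0
7: none → 0
9: none → 0
14: none → 0
17: 15 → 1
15: none → 0
19: none → 0
21: none → 0
Total inversions: 0 + 0 + 0 + 0 + 0 + 1 + 0 + 0 + 0 = 1

1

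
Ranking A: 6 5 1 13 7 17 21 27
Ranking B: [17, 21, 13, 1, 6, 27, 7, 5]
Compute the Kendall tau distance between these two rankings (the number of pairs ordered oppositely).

18

Assign each item its position (1..8) in the first ordering, then rewrite the second ordering as that position sequence:
positions: 6→1, 5→2, 1→3, 13→4, 7→5, 17→6, 21→7, 27→8
second ordering as positions: [6, 7, 4, 3, 1, 8, 5, 2]
Discordant pairs = inversions in this position sequence.
6: 4, 3, 1, 5, 2 → 5
7: 4, 3, 1, 5, 2 → 5
4: 3, 1, 2 → 3
3: 1, 2 → 2
1: 0
8: 5, 2 → 2
5: 2 → 1
2: 0
Total: 5 + 5 + 3 + 2 + 0 + 2 + 1 + 0 = 18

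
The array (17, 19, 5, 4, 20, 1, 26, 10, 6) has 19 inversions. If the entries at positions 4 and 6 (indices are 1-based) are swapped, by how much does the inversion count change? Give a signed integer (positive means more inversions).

-1

Positions 4 and 6 hold 4 and 1; after swapping, the array is [17, 19, 5, 1, 20, 4, 26, 10, 6].
Count, for each position, how many later elements it exceeds:
17: 5
19: 5
5: 2
1: 0
20: 3
4: 0
26: 2
10: 1
6: 0
Sum: 5 + 5 + 2 + 0 + 3 + 0 + 2 + 1 + 0 = 18
Change: 18 − 19 = -1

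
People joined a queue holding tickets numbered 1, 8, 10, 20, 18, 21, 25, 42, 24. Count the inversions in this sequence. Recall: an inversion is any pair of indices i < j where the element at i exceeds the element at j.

Element-by-element contributions:
1: 0
8: 0
10: 0
20: 1
18: 0
21: 0
25: 1
42: 1
24: 0
Sum: 0 + 0 + 0 + 1 + 0 + 0 + 1 + 1 + 0 = 3

Inversions: 3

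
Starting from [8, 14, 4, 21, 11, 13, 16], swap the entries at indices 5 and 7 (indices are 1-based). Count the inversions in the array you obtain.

10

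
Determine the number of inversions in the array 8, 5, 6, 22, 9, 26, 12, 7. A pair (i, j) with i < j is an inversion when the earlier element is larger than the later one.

Count, for each position, how many later elements it exceeds:
8: 3
5: 0
6: 0
22: 3
9: 1
26: 2
12: 1
7: 0
Sum: 3 + 0 + 0 + 3 + 1 + 2 + 1 + 0 = 10

10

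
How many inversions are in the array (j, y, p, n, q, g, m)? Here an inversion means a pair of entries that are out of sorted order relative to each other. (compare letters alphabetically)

13

Count, for each position, how many later elements it exceeds:
j → g → 1
y → p, n, q, g, m → 5
p → n, g, m → 3
n → g, m → 2
q → g, m → 2
g → none → 0
m → none → 0
Sum: 1 + 5 + 3 + 2 + 2 + 0 + 0 = 13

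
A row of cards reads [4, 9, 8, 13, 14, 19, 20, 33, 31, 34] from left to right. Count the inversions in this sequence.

There are 2 inversions.

Element-by-element contributions:
4 → none → 0
9 → 8 → 1
8 → none → 0
13 → none → 0
14 → none → 0
19 → none → 0
20 → none → 0
33 → 31 → 1
31 → none → 0
34 → none → 0
Sum: 0 + 1 + 0 + 0 + 0 + 0 + 0 + 1 + 0 + 0 = 2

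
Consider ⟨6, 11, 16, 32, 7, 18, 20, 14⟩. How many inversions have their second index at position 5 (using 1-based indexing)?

3 such elements

The element at index 5 is 7.
Elements before it: 6, 11, 16, 32
Those larger than 7: 11, 16, 32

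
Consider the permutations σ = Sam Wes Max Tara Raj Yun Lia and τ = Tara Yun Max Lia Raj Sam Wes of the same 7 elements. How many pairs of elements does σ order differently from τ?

Discordant pairs: 14

Assign each item its position (1..7) in the first ordering, then rewrite the second ordering as that position sequence:
positions: Sam→1, Wes→2, Max→3, Tara→4, Raj→5, Yun→6, Lia→7
second ordering as positions: [4, 6, 3, 7, 5, 1, 2]
Discordant pairs = inversions in this position sequence.
4: 3, 1, 2 → 3
6: 3, 5, 1, 2 → 4
3: 1, 2 → 2
7: 5, 1, 2 → 3
5: 1, 2 → 2
1: 0
2: 0
Total: 3 + 4 + 2 + 3 + 2 + 0 + 0 = 14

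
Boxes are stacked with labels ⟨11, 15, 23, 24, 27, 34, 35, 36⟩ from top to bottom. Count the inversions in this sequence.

Element-by-element contributions:
11 → none → 0
15 → none → 0
23 → none → 0
24 → none → 0
27 → none → 0
34 → none → 0
35 → none → 0
36 → none → 0
Sum: 0 + 0 + 0 + 0 + 0 + 0 + 0 + 0 = 0

0 inversions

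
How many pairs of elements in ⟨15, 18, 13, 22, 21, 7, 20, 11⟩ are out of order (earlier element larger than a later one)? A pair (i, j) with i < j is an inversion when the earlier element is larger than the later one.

There are 16 out-of-order pairs.

Sweep left to right; for each value list the smaller values that follow it:
15: 3
18: 3
13: 2
22: 4
21: 3
7: 0
20: 1
11: 0
Sum: 3 + 3 + 2 + 4 + 3 + 0 + 1 + 0 = 16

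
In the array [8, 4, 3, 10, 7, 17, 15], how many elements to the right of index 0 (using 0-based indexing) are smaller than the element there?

The element at index 0 is 8.
Elements after it: 4, 3, 10, 7, 17, 15
Those smaller than 8: 4, 3, 7

3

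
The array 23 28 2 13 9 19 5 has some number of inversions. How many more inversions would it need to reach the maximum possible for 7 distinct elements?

Maximum inversions for 7 distinct elements is C(7, 2) = 7·6/2 = 21.
Current inversions — for each element, count later smaller elements:
23: 5
28: 5
2: 0
13: 2
9: 1
19: 1
5: 0
Current total: 5 + 5 + 0 + 2 + 1 + 1 + 0 = 14
Shortfall: 21 − 14 = 7

7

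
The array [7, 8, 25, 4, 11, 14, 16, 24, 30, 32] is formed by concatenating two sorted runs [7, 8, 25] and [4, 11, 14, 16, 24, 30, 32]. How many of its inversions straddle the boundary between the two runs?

For each element r of the right run, count left-run elements greater than r:
r = 4: 7, 8, 25 → 3
r = 11: 25 → 1
r = 14: 25 → 1
r = 16: 25 → 1
r = 24: 25 → 1
r = 30: none → 0
r = 32: none → 0
Cross-inversions: 3 + 1 + 1 + 1 + 1 + 0 + 0 = 7

Split inversions: 7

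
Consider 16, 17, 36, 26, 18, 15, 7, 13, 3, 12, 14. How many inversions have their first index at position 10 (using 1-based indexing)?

The element at index 10 is 12.
Elements after it: 14
None of them are smaller than 12.

0 such elements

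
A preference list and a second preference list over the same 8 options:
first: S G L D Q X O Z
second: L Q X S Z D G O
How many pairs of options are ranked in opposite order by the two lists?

12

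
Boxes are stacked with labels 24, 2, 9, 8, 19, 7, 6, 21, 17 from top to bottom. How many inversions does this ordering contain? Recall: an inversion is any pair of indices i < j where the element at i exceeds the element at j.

18

Element-by-element contributions:
24 → 2, 9, 8, 19, 7, 6, 21, 17 → 8
2 → none → 0
9 → 8, 7, 6 → 3
8 → 7, 6 → 2
19 → 7, 6, 17 → 3
7 → 6 → 1
6 → none → 0
21 → 17 → 1
17 → none → 0
Sum: 8 + 0 + 3 + 2 + 3 + 1 + 0 + 1 + 0 = 18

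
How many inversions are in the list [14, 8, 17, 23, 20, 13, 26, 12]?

Sweep left to right; for each value list the smaller values that follow it:
14: 3
8: 0
17: 2
23: 3
20: 2
13: 1
26: 1
12: 0
Sum: 3 + 0 + 2 + 3 + 2 + 1 + 1 + 0 = 12

12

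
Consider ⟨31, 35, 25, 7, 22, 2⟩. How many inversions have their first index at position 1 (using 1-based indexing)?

4 such elements

The element at index 1 is 31.
Elements after it: 35, 25, 7, 22, 2
Those smaller than 31: 25, 7, 22, 2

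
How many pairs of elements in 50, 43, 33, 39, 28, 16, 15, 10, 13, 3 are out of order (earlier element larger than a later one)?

43 inversions

Count, for each position, how many later elements it exceeds:
50: 9
43: 8
33: 6
39: 6
28: 5
16: 4
15: 3
10: 1
13: 1
3: 0
Sum: 9 + 8 + 6 + 6 + 5 + 4 + 3 + 1 + 1 + 0 = 43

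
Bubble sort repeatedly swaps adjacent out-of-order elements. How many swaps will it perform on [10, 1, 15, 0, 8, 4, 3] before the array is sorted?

The minimum number of adjacent swaps to sort an array equals its inversion count, since every such swap removes exactly one inversion.
Count inversions — for each element, later elements that are smaller:
10: 1, 0, 8, 4, 3 → 5
1: 0 → 1
15: 0, 8, 4, 3 → 4
0: none → 0
8: 4, 3 → 2
4: 3 → 1
3: none → 0
Total inversions: 5 + 1 + 4 + 0 + 2 + 1 + 0 = 13

13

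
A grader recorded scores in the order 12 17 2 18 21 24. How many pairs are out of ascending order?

2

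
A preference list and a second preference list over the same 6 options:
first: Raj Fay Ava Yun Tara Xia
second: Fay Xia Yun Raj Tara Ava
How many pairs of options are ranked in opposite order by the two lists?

8 pairs

Assign each item its position (1..6) in the first ordering, then rewrite the second ordering as that position sequence:
positions: Raj→1, Fay→2, Ava→3, Yun→4, Tara→5, Xia→6
second ordering as positions: [2, 6, 4, 1, 5, 3]
Discordant pairs = inversions in this position sequence.
2: 1 → 1
6: 4, 1, 5, 3 → 4
4: 1, 3 → 2
1: 0
5: 3 → 1
3: 0
Total: 1 + 4 + 2 + 0 + 1 + 0 = 8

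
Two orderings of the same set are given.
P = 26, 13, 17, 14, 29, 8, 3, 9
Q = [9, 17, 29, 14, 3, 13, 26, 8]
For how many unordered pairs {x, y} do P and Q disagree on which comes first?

Disagreeing pairs: 18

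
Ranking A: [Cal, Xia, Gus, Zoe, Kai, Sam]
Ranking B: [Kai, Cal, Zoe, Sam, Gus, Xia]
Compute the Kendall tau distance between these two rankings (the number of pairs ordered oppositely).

9

Assign each item its position (1..6) in the first ordering, then rewrite the second ordering as that position sequence:
positions: Cal→1, Xia→2, Gus→3, Zoe→4, Kai→5, Sam→6
second ordering as positions: [5, 1, 4, 6, 3, 2]
Discordant pairs = inversions in this position sequence.
5: 1, 4, 3, 2 → 4
1: 0
4: 3, 2 → 2
6: 3, 2 → 2
3: 2 → 1
2: 0
Total: 4 + 0 + 2 + 2 + 1 + 0 = 9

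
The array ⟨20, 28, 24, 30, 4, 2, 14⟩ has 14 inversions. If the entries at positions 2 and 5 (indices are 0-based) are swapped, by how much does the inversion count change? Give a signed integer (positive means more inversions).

-3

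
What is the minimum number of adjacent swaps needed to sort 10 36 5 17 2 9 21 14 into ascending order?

Swaps: 14

Each adjacent swap fixes exactly one inversion, so the minimum swap count equals the number of inversions.
Count inversions — for each element, later elements that are smaller:
10: 5, 2, 9 → 3
36: 5, 17, 2, 9, 21, 14 → 6
5: 2 → 1
17: 2, 9, 14 → 3
2: none → 0
9: none → 0
21: 14 → 1
14: none → 0
Total inversions: 3 + 6 + 1 + 3 + 0 + 0 + 1 + 0 = 14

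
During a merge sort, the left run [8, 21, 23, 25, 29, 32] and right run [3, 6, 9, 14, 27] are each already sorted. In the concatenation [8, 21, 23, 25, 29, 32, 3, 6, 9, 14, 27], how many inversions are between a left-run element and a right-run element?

24

Take each right-half value and tally the left-half values above it:
r = 3: 8, 21, 23, 25, 29, 32 → 6
r = 6: 8, 21, 23, 25, 29, 32 → 6
r = 9: 21, 23, 25, 29, 32 → 5
r = 14: 21, 23, 25, 29, 32 → 5
r = 27: 29, 32 → 2
Cross-inversions: 6 + 6 + 5 + 5 + 2 = 24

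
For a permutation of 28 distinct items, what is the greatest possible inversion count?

378 inversions

A reversed (strictly descending) arrangement makes every pair an inversion, giving C(28, 2) inversions.
C(28, 2) = 28·27/2 = 378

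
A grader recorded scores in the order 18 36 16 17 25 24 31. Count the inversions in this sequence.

8

Out-of-order index pairs (1-indexed):
(1,3): 18 > 16
(1,4): 18 > 17
(2,3): 36 > 16
(2,4): 36 > 17
(2,5): 36 > 25
(2,6): 36 > 24
(2,7): 36 > 31
(5,6): 25 > 24
That's 8 pairs.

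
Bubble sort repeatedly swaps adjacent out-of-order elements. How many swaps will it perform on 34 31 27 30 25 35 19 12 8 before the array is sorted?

Swaps: 30

Minimum adjacent swaps = number of inversions (each swap of adjacent out-of-order elements removes one inversion and no swap can remove more).
Count inversions — for each element, later elements that are smaller:
34: 31, 27, 30, 25, 19, 12, 8 → 7
31: 27, 30, 25, 19, 12, 8 → 6
27: 25, 19, 12, 8 → 4
30: 25, 19, 12, 8 → 4
25: 19, 12, 8 → 3
35: 19, 12, 8 → 3
19: 12, 8 → 2
12: 8 → 1
8: none → 0
Total inversions: 7 + 6 + 4 + 4 + 3 + 3 + 2 + 1 + 0 = 30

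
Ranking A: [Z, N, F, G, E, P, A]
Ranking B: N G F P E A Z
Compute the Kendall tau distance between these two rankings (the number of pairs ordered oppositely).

Assign each item its position (1..7) in the first ordering, then rewrite the second ordering as that position sequence:
positions: Z→1, N→2, F→3, G→4, E→5, P→6, A→7
second ordering as positions: [2, 4, 3, 6, 5, 7, 1]
Discordant pairs = inversions in this position sequence.
2: 1 → 1
4: 3, 1 → 2
3: 1 → 1
6: 5, 1 → 2
5: 1 → 1
7: 1 → 1
1: 0
Total: 1 + 2 + 1 + 2 + 1 + 1 + 0 = 8

8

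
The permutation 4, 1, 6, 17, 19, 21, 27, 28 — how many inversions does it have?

Out-of-order pairs: 1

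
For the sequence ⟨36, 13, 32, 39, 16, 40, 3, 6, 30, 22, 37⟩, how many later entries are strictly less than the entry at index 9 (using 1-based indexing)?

The element at index 9 is 30.
Elements after it: 22, 37
Those smaller than 30: 22

1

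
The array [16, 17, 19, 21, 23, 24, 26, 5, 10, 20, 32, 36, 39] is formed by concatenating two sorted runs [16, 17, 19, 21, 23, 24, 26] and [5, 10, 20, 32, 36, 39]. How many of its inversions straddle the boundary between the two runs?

18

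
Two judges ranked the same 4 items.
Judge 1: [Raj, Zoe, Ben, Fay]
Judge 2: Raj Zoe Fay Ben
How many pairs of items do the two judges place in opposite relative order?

There is 1 discordant pair.

Assign each item its position (1..4) in the first ordering, then rewrite the second ordering as that position sequence:
positions: Raj→1, Zoe→2, Ben→3, Fay→4
second ordering as positions: [1, 2, 4, 3]
Discordant pairs = inversions in this position sequence.
1: 0
2: 0
4: 3 → 1
3: 0
Total: 0 + 0 + 1 + 0 = 1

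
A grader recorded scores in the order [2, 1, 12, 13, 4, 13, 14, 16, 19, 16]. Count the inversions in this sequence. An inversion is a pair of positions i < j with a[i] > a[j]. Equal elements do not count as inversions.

There are 4 out-of-order pairs.

Count, for each position, how many later elements it exceeds:
2: 1
1: 0
12: 1
13: 1
4: 0
13: 0
14: 0
16: 0
19: 1
16: 0
Sum: 1 + 0 + 1 + 1 + 0 + 0 + 0 + 0 + 1 + 0 = 4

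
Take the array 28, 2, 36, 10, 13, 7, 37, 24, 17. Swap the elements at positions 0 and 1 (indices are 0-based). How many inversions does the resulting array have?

Positions 0 and 1 hold 28 and 2; after swapping, the array is [2, 28, 36, 10, 13, 7, 37, 24, 17].
Count, for each position, how many later elements it exceeds:
2 → none → 0
28 → 10, 13, 7, 24, 17 → 5
36 → 10, 13, 7, 24, 17 → 5
10 → 7 → 1
13 → 7 → 1
7 → none → 0
37 → 24, 17 → 2
24 → 17 → 1
17 → none → 0
Sum: 0 + 5 + 5 + 1 + 1 + 0 + 2 + 1 + 0 = 15

15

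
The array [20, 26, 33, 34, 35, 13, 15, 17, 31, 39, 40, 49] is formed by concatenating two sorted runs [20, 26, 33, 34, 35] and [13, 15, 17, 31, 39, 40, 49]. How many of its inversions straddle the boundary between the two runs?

There are 18 cross-inversions.

For each element r of the right run, count left-run elements greater than r:
r = 13: 20, 26, 33, 34, 35 → 5
r = 15: 20, 26, 33, 34, 35 → 5
r = 17: 20, 26, 33, 34, 35 → 5
r = 31: 33, 34, 35 → 3
r = 39: none → 0
r = 40: none → 0
r = 49: none → 0
Cross-inversions: 5 + 5 + 5 + 3 + 0 + 0 + 0 = 18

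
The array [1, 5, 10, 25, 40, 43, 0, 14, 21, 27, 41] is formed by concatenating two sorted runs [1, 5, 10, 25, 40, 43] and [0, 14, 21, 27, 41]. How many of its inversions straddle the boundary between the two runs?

There are 15 split inversions.

For each element r of the right run, count left-run elements greater than r:
r = 0: 1, 5, 10, 25, 40, 43 → 6
r = 14: 25, 40, 43 → 3
r = 21: 25, 40, 43 → 3
r = 27: 40, 43 → 2
r = 41: 43 → 1
Cross-inversions: 6 + 3 + 3 + 2 + 1 = 15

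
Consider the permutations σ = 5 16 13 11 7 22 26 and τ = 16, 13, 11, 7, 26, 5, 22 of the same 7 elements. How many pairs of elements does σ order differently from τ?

Assign each item its position (1..7) in the first ordering, then rewrite the second ordering as that position sequence:
positions: 5→1, 16→2, 13→3, 11→4, 7→5, 22→6, 26→7
second ordering as positions: [2, 3, 4, 5, 7, 1, 6]
Discordant pairs = inversions in this position sequence.
2: 1 → 1
3: 1 → 1
4: 1 → 1
5: 1 → 1
7: 1, 6 → 2
1: 0
6: 0
Total: 1 + 1 + 1 + 1 + 2 + 0 + 0 = 6

6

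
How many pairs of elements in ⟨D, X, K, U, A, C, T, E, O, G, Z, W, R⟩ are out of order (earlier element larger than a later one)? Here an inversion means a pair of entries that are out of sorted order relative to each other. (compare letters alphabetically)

Inversions: 31

Count, for each position, how many later elements it exceeds:
D → A, C → 2
X → K, U, A, C, T, E, O, G, W, R → 10
K → A, C, E, G → 4
U → A, C, T, E, O, G, R → 7
A → none → 0
C → none → 0
T → E, O, G, R → 4
E → none → 0
O → G → 1
G → none → 0
Z → W, R → 2
W → R → 1
R → none → 0
Sum: 2 + 10 + 4 + 7 + 0 + 0 + 4 + 0 + 1 + 0 + 2 + 1 + 0 = 31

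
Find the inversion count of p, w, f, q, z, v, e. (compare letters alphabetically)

11

Sweep left to right; for each value list the smaller values that follow it:
p → f, e → 2
w → f, q, v, e → 4
f → e → 1
q → e → 1
z → v, e → 2
v → e → 1
e → none → 0
Sum: 2 + 4 + 1 + 1 + 2 + 1 + 0 = 11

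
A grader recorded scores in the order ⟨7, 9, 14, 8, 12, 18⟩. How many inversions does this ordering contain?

3 inversions

Element-by-element contributions:
7: 0
9: 1
14: 2
8: 0
12: 0
18: 0
Sum: 0 + 1 + 2 + 0 + 0 + 0 = 3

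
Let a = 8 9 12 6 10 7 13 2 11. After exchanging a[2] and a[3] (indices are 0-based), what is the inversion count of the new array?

Positions 2 and 3 hold 12 and 6; after swapping, the array is [8, 9, 6, 12, 10, 7, 13, 2, 11].
Count, for each position, how many later elements it exceeds:
8 → 6, 7, 2 → 3
9 → 6, 7, 2 → 3
6 → 2 → 1
12 → 10, 7, 2, 11 → 4
10 → 7, 2 → 2
7 → 2 → 1
13 → 2, 11 → 2
2 → none → 0
11 → none → 0
Sum: 3 + 3 + 1 + 4 + 2 + 1 + 2 + 0 + 0 = 16

16 inversions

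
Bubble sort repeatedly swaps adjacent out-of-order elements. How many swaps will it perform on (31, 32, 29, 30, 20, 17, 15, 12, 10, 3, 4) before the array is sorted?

Minimum adjacent swaps = number of inversions (each swap of adjacent out-of-order elements removes one inversion and no swap can remove more).
Count inversions — for each element, later elements that are smaller:
31: 29, 30, 20, 17, 15, 12, 10, 3, 4 → 9
32: 29, 30, 20, 17, 15, 12, 10, 3, 4 → 9
29: 20, 17, 15, 12, 10, 3, 4 → 7
30: 20, 17, 15, 12, 10, 3, 4 → 7
20: 17, 15, 12, 10, 3, 4 → 6
17: 15, 12, 10, 3, 4 → 5
15: 12, 10, 3, 4 → 4
12: 10, 3, 4 → 3
10: 3, 4 → 2
3: none → 0
4: none → 0
Total inversions: 9 + 9 + 7 + 7 + 6 + 5 + 4 + 3 + 2 + 0 + 0 = 52

52 swaps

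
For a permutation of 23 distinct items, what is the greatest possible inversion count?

A reversed (strictly descending) arrangement makes every pair an inversion, giving C(23, 2) inversions.
C(23, 2) = 23·22/2 = 253

253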